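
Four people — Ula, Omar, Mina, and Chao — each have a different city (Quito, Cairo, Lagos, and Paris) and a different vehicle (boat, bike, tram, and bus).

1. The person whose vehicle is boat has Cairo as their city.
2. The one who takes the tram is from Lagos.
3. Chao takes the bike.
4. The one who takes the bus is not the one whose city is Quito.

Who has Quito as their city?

Chao

With clues 1–4, Mina, Omar, and Ula are impossible for the one with city Quito.
That leaves Chao.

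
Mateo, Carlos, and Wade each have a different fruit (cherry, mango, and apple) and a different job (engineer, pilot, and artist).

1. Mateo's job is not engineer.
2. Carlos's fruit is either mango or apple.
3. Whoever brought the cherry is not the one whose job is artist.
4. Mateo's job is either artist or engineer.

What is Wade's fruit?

With clues 1–4, apple and mango are impossible for Wade's fruit.
That leaves cherry.

cherry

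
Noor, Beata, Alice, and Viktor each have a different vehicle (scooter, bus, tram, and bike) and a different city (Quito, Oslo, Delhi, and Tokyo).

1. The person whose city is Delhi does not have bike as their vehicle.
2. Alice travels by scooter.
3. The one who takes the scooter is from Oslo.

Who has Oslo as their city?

With clues 1–3, Beata, Noor, and Viktor are impossible for the one with city Oslo.
That leaves Alice.

Alice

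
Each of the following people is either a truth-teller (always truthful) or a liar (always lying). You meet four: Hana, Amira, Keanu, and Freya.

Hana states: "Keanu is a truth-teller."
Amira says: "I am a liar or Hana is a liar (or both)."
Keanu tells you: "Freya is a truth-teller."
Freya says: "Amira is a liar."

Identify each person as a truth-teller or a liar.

Consider Hana. Suppose Hana is a truth-teller.
Then whichever role Amira has, Amira's statement has the wrong truth value — contradiction.
So Hana is a liar.
With that fixed, Amira's statement is true, so Amira is a truth-teller.
With that fixed, Freya's statement is false, so Freya is a liar.
With that fixed, Keanu's statement is false, so Keanu is a liar.

Hana: liar, Amira: truth-teller, Keanu: liar, Freya: liar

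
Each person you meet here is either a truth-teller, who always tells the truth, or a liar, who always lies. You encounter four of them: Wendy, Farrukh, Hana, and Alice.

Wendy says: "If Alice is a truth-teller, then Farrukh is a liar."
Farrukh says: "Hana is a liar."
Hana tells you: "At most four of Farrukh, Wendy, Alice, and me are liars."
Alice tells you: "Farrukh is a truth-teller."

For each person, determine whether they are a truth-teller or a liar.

Regardless of anyone's role, Hana's statement is true, so Hana is a truth-teller.
With that fixed, Farrukh's statement is false, so Farrukh is a liar.
With that fixed, Alice's statement is false, so Alice is a liar.
With that fixed, Wendy's statement is true, so Wendy is a truth-teller.

Wendy: truth-teller, Farrukh: liar, Hana: truth-teller, Alice: liar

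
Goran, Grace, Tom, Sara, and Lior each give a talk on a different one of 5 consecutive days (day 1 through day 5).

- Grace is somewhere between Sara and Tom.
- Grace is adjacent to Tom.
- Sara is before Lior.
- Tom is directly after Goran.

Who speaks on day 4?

Sara

With clues 1–4, Goran, Grace, Lior, and Tom are ruled out for day 4.
So day 4 is Sara.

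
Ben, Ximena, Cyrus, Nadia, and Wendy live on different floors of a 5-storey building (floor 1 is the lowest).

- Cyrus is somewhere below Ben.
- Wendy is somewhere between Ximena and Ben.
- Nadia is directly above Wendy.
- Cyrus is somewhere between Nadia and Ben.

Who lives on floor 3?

With clues 1–3, Ben, Cyrus, and Ximena are ruled out for floor 3.
With clues 1–4, Wendy is ruled out for floor 3.
So floor 3 is Nadia.

Nadia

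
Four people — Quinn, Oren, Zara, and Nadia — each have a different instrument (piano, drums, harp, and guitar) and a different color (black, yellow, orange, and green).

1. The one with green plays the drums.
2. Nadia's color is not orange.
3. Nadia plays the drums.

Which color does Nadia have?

With clues 1–2, orange is impossible for Nadia's color.
With clues 1–3, black and yellow are impossible for Nadia's color.
That leaves green.

green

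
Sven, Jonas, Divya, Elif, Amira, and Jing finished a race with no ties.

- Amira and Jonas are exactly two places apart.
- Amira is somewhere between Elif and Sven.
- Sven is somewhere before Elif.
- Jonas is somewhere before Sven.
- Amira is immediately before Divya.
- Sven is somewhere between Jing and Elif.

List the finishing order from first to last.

From clues 1–2: Amira is in {2,3,4,5}.
From clues 1–3: Sven is in {1,2,3,4}.
From clues 1–4: Sven is in {2,3,4}.
From clues 1–5: Sven is in {2,3}.
From clues 1–6: Jing → place 1, Jonas → place 2, Sven → place 3, Amira → place 4, Divya → place 5, Elif → place 6.

Jing, Jonas, Sven, Amira, Divya, Elif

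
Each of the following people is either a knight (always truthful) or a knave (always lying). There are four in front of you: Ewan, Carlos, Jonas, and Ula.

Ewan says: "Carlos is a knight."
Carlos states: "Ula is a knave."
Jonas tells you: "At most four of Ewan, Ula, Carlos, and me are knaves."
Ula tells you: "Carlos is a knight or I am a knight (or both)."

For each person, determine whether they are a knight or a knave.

Regardless of anyone's role, Jonas's statement is true, so Jonas is a knight.
Consider Ewan. Suppose Ewan is a knight.
Then no assignment of the remaining roles makes every statement match its speaker's type — contradiction.
So Ewan is a knave.
Consider Carlos. Suppose Carlos is a knight.
Then Ewan's statement comes out true, contradicting Ewan being a knave.
So Carlos is a knave.
Consider Ula. Suppose Ula is a knave.
Then Carlos's statement comes out true, contradicting Carlos being a knave.
So Ula is a knight.

Ewan: knave, Carlos: knave, Jonas: knight, Ula: knight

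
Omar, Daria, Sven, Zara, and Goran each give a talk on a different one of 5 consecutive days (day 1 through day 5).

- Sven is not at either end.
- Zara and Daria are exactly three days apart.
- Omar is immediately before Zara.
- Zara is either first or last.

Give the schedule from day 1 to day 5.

From clue 1: Sven is in {2,3,4}.
From clues 1–3: Omar is in {1,3,4}.
From clues 1–4: Goran → day 1, Daria → day 2, Sven → day 3, Omar → day 4, Zara → day 5.

Goran, Daria, Sven, Omar, Zara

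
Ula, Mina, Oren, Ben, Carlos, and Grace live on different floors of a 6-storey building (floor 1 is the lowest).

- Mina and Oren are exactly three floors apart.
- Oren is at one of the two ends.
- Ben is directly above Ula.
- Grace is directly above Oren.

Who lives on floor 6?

With clues 1–2, Mina is ruled out for floor 6.
With clues 1–3, Ula is ruled out for floor 6.
With clues 1–4, Carlos, Grace, and Oren are ruled out for floor 6.
So floor 6 is Ben.

Ben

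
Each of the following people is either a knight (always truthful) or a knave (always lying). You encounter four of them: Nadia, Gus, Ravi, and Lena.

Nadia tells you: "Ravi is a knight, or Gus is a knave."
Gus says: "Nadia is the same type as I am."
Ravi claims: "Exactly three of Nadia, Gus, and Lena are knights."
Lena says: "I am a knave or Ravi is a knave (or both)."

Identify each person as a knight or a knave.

Consider Nadia. Suppose Nadia is a knave.
Then whichever role Gus has, Gus's statement has the wrong truth value — contradiction.
So Nadia is a knight.
Consider Gus. Suppose Gus is a knight.
Then no assignment of the remaining roles makes every statement match its speaker's type — contradiction.
So Gus is a knave.
With that fixed, Ravi's statement is false, so Ravi is a knave.
With that fixed, Lena's statement is true, so Lena is a knight.

Nadia: knight, Gus: knave, Ravi: knave, Lena: knight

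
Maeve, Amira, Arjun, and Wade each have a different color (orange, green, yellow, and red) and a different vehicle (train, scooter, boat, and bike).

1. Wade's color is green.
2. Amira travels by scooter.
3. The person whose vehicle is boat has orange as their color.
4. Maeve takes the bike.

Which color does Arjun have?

Clue 1 rules out green for Arjun's color.
With clues 1–4, red and yellow are impossible for Arjun's color.
That leaves orange.

orange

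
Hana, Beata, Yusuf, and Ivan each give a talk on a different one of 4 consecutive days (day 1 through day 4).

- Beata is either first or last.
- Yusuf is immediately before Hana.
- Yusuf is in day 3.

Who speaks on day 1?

With clues 1–2, Hana is ruled out for day 1.
With clues 1–3, Ivan and Yusuf are ruled out for day 1.
So day 1 is Beata.

Beata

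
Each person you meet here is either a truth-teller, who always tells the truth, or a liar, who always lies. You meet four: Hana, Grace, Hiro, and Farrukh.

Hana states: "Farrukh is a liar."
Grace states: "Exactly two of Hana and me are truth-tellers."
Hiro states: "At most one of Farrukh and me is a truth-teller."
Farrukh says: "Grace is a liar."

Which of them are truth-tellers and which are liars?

Hana: truth-teller, Grace: truth-teller, Hiro: truth-teller, Farrukh: liar

Consider Hana. Suppose Hana is a liar.
Then no assignment of the remaining roles makes every statement match its speaker's type — contradiction.
So Hana is a truth-teller.
Consider Grace. Suppose Grace is a liar.
Then no assignment of the remaining roles makes every statement match its speaker's type — contradiction.
So Grace is a truth-teller.
With that fixed, Farrukh's statement is false, so Farrukh is a liar.
With that fixed, Hiro's statement is true, so Hiro is a truth-teller.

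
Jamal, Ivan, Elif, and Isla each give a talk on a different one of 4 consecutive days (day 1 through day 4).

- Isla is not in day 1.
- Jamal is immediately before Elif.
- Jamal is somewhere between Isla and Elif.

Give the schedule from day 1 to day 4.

From clue 1: Isla is in {2,3,4}.
From clues 1–2: Jamal is in {1,2,3}.
From clues 1–3: Ivan → day 1, Isla → day 2, Jamal → day 3, Elif → day 4.

Ivan, Isla, Jamal, Elif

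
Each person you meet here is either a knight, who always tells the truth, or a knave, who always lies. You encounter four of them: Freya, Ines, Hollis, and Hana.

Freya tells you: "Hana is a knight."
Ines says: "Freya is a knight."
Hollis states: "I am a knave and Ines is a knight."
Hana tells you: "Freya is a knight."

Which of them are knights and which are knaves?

Freya: knave, Ines: knave, Hollis: knave, Hana: knave

Consider Freya. Suppose Freya is a knight.
Then no assignment of the remaining roles makes every statement match its speaker's type — contradiction.
So Freya is a knave.
With that fixed, Ines's statement is false, so Ines is a knave.
With that fixed, Hollis's statement is false, so Hollis is a knave.
With that fixed, Hana's statement is false, so Hana is a knave.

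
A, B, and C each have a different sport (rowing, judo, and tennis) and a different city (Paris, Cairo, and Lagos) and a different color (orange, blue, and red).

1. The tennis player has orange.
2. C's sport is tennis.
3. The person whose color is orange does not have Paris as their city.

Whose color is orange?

C

With clues 1–2, A and B are impossible for the one with color orange.
That leaves C.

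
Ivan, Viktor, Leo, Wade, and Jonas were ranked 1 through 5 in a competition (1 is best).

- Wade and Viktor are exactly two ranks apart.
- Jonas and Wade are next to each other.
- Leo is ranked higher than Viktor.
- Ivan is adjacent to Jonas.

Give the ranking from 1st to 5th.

From clues 1–3: Viktor is in {2,3,4,5}.
From clues 1–4: Ivan → rank 1, Jonas → rank 2, Wade → rank 3, Leo → rank 4, Viktor → rank 5.

Ivan, Jonas, Wade, Leo, Viktor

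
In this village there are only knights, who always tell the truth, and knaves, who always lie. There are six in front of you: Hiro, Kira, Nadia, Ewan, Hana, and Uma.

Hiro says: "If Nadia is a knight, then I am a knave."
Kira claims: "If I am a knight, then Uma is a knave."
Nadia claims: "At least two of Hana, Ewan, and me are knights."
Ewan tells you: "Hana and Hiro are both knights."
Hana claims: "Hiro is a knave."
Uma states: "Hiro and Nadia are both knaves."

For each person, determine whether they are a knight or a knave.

Hiro: knight, Kira: knight, Nadia: knave, Ewan: knave, Hana: knave, Uma: knave

Consider Hiro. Suppose Hiro is a knave.
Then Hiro's own statement would have to be false, but it can't be — contradiction.
So Hiro is a knight.
With that fixed, Hana's statement is false, so Hana is a knave.
With that fixed, Uma's statement is false, so Uma is a knave.
With that fixed, Kira's statement is true, so Kira is a knight.
With that fixed, Ewan's statement is false, so Ewan is a knave.
With that fixed, Nadia's statement is false, so Nadia is a knave.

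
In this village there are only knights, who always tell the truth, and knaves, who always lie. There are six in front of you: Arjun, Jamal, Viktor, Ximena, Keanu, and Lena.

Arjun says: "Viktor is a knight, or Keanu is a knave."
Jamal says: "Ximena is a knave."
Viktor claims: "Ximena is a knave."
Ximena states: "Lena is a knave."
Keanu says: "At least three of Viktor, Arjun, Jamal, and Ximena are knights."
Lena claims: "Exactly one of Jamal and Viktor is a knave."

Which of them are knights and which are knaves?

Consider Arjun. Suppose Arjun is a knave.
Then no assignment of the remaining roles makes every statement match its speaker's type — contradiction.
So Arjun is a knight.
Consider Jamal. Suppose Jamal is a knight.
Then no assignment of the remaining roles makes every statement match its speaker's type — contradiction.
So Jamal is a knave.
Consider Viktor. Suppose Viktor is a knight.
Then no assignment of the remaining roles makes every statement match its speaker's type — contradiction.
So Viktor is a knave.
With that fixed, Keanu's statement is false, so Keanu is a knave.
With that fixed, Lena's statement is false, so Lena is a knave.
With that fixed, Ximena's statement is true, so Ximena is a knight.

Arjun: knight, Jamal: knave, Viktor: knave, Ximena: knight, Keanu: knave, Lena: knave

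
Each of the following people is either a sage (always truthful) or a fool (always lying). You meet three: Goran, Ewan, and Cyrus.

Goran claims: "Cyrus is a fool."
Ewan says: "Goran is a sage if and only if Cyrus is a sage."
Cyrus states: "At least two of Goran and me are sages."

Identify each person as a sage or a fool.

Consider Goran. Suppose Goran is a fool.
Then no assignment of the remaining roles makes every statement match its speaker's type — contradiction.
So Goran is a sage.
Consider Ewan. Suppose Ewan is a sage.
Then no assignment of the remaining roles makes every statement match its speaker's type — contradiction.
So Ewan is a fool.
Consider Cyrus. Suppose Cyrus is a sage.
Then Goran's statement comes out false, contradicting Goran being a sage.
So Cyrus is a fool.

Goran: sage, Ewan: fool, Cyrus: fool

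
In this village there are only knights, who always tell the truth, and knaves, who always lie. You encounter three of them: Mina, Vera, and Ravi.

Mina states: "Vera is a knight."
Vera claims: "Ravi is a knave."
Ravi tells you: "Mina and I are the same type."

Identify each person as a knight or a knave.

Consider Mina. Suppose Mina is a knave.
Then whichever role Ravi has, Ravi's statement has the wrong truth value — contradiction.
So Mina is a knight.
Consider Vera. Suppose Vera is a knave.
Then Mina's statement comes out false, contradicting Mina being a knight.
So Vera is a knight.
Consider Ravi. Suppose Ravi is a knight.
Then Vera's statement comes out false, contradicting Vera being a knight.
So Ravi is a knave.

Mina: knight, Vera: knight, Ravi: knave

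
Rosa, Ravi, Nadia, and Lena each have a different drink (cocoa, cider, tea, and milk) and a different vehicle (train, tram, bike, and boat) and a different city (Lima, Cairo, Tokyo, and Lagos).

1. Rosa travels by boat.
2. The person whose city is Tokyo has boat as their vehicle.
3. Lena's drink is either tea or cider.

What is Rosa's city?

With clues 1–2, Cairo, Lagos, and Lima are impossible for Rosa's city.
That leaves Tokyo.

Tokyo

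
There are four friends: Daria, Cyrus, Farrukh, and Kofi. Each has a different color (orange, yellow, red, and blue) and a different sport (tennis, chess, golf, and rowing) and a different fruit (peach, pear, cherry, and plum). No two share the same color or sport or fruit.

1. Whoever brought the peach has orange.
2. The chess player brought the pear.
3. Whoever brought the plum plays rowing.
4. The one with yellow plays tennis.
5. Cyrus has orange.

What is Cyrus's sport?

golf

With clues 1–5, chess, rowing, and tennis are impossible for Cyrus's sport.
That leaves golf.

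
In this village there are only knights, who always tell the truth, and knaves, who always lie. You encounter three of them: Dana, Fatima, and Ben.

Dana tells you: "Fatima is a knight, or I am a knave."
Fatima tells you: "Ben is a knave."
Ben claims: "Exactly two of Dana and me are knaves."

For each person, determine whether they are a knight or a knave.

Consider Dana. Suppose Dana is a knave.
Then Dana's own statement would have to be false, but it can't be — contradiction.
So Dana is a knight.
With that fixed, Ben's statement is false, so Ben is a knave.
With that fixed, Fatima's statement is true, so Fatima is a knight.

Dana: knight, Fatima: knight, Ben: knave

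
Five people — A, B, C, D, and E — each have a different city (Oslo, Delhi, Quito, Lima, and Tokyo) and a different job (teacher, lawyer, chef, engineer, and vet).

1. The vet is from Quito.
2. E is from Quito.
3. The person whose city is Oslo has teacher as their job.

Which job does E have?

vet

With clues 1–2, chef, engineer, lawyer, and teacher are impossible for E's job.
That leaves vet.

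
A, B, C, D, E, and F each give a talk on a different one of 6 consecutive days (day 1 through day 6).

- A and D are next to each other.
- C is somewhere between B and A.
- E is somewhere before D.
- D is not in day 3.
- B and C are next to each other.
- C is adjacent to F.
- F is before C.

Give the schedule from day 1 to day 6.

E, D, A, F, C, B

From clues 1–2: C is in {2,3,4,5}.
From clues 1–4: A is in {3,4,5,6}.
From clues 1–6: E is in {1,4}.
From clues 1–7: E → day 1, D → day 2, A → day 3, F → day 4, C → day 5, B → day 6.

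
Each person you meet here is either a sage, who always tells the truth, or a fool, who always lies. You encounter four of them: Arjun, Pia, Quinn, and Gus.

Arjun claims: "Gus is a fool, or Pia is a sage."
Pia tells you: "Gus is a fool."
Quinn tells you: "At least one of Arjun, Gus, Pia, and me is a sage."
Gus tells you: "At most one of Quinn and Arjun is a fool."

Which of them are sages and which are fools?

Consider Arjun. Suppose Arjun is a sage.
Then no assignment of the remaining roles makes every statement match its speaker's type — contradiction.
So Arjun is a fool.
Consider Pia. Suppose Pia is a sage.
Then Arjun's statement comes out true, contradicting Arjun being a fool.
So Pia is a fool.
Consider Quinn. Suppose Quinn is a fool.
Then no assignment of the remaining roles makes every statement match its speaker's type — contradiction.
So Quinn is a sage.
With that fixed, Gus's statement is true, so Gus is a sage.

Arjun: fool, Pia: fool, Quinn: sage, Gus: sage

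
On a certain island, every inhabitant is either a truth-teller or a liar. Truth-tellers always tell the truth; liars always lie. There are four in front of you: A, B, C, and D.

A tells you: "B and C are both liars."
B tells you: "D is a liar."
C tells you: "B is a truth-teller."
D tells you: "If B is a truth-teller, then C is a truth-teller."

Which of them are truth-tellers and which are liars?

A: truth-teller, B: liar, C: liar, D: truth-teller

Consider A. Suppose A is a liar.
Then no assignment of the remaining roles makes every statement match its speaker's type — contradiction.
So A is a truth-teller.
Consider B. Suppose B is a truth-teller.
Then A's statement comes out false, contradicting A being a truth-teller.
So B is a liar.
With that fixed, C's statement is false, so C is a liar.
With that fixed, D's statement is true, so D is a truth-teller.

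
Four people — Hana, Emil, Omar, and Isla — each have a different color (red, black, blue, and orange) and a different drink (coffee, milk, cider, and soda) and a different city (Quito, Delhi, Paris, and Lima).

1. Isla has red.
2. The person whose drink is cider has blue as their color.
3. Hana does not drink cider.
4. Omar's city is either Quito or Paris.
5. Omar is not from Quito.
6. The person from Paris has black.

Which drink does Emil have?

With clues 1–6, coffee, milk, and soda are impossible for Emil's drink.
That leaves cider.

cider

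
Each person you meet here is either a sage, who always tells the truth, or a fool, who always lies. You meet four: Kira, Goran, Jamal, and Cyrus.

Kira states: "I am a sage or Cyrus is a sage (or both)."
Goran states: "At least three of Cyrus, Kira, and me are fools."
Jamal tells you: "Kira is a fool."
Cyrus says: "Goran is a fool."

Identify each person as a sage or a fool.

Consider Kira. Suppose Kira is a fool.
Then no assignment of the remaining roles makes every statement match its speaker's type — contradiction.
So Kira is a sage.
With that fixed, Goran's statement is false, so Goran is a fool.
With that fixed, Jamal's statement is false, so Jamal is a fool.
With that fixed, Cyrus's statement is true, so Cyrus is a sage.

Kira: sage, Goran: fool, Jamal: fool, Cyrus: sage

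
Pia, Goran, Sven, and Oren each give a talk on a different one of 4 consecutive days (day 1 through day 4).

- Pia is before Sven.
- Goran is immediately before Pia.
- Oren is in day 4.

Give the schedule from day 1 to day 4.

From clue 1: Pia is in {1,2,3}.
From clues 1–2: Pia is in {2,3}.
From clues 1–3: Goran → day 1, Pia → day 2, Sven → day 3, Oren → day 4.

Goran, Pia, Sven, Oren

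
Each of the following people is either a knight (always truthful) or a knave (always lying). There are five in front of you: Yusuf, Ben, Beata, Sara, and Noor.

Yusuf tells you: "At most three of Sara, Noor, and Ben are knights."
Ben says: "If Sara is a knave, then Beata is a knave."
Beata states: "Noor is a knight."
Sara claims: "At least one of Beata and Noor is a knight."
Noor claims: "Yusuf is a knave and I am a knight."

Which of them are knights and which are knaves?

Yusuf: knight, Ben: knight, Beata: knave, Sara: knave, Noor: knave

Regardless of anyone's role, Yusuf's statement is true, so Yusuf is a knight.
With that fixed, Noor's statement is false, so Noor is a knave.
With that fixed, Beata's statement is false, so Beata is a knave.
With that fixed, Sara's statement is false, so Sara is a knave.
With that fixed, Ben's statement is true, so Ben is a knight.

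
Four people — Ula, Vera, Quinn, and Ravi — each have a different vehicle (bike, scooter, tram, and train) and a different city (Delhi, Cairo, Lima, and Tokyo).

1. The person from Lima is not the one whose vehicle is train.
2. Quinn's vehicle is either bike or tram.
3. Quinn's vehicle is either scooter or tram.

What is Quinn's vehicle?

With clues 1–2, scooter and train are impossible for Quinn's vehicle.
With clues 1–3, bike is impossible for Quinn's vehicle.
That leaves tram.

tram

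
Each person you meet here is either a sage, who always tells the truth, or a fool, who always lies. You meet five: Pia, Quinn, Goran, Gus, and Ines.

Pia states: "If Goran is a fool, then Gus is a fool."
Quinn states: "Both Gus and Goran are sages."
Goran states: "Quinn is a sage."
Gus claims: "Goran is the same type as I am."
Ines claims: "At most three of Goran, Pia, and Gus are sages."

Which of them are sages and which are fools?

Regardless of anyone's role, Ines's statement is true, so Ines is a sage.
Consider Pia. Suppose Pia is a fool.
Then no assignment of the remaining roles makes every statement match its speaker's type — contradiction.
So Pia is a sage.
Consider Quinn. Suppose Quinn is a fool.
Then no assignment of the remaining roles makes every statement match its speaker's type — contradiction.
So Quinn is a sage.
With that fixed, Goran's statement is true, so Goran is a sage.
Consider Gus. Suppose Gus is a fool.
Then Quinn's statement comes out false, contradicting Quinn being a sage.
So Gus is a sage.

Pia: sage, Quinn: sage, Goran: sage, Gus: sage, Ines: sage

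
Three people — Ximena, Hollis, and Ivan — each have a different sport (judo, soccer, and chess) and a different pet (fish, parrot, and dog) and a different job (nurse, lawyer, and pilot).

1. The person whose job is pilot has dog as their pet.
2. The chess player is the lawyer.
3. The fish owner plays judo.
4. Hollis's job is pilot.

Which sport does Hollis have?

soccer

With clues 1–4, chess and judo are impossible for Hollis's sport.
That leaves soccer.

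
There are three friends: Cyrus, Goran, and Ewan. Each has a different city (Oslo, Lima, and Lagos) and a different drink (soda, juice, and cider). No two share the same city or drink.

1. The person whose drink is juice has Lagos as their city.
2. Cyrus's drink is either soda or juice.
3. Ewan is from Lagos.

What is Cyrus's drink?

soda

With clues 1–2, cider is impossible for Cyrus's drink.
With clues 1–3, juice is impossible for Cyrus's drink.
That leaves soda.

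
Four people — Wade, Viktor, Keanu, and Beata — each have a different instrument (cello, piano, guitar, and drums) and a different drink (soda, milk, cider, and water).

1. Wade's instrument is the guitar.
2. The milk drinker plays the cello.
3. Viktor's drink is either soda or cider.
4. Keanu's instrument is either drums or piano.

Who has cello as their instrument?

Beata

Clue 1 rules out Wade for the one with instrument cello.
With clues 1–3, Viktor is impossible for the one with instrument cello.
With clues 1–4, Keanu is impossible for the one with instrument cello.
That leaves Beata.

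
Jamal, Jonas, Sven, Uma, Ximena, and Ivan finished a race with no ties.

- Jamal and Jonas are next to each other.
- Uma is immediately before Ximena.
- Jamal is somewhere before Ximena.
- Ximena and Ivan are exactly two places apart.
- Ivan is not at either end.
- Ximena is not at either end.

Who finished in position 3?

Ivan

With clues 1–3, Ximena is ruled out for place 3.
With clues 1–5, Uma is ruled out for place 3.
With clues 1–6, Jamal, Jonas, and Sven are ruled out for place 3.
So place 3 is Ivan.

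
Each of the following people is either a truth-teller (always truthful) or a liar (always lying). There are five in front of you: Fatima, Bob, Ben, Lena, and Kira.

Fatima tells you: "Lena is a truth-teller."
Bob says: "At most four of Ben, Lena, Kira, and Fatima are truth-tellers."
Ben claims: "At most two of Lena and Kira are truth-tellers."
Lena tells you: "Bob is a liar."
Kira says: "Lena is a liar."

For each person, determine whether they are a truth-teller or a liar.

Fatima: liar, Bob: truth-teller, Ben: truth-teller, Lena: liar, Kira: truth-teller

Regardless of anyone's role, Bob's statement is true, so Bob is a truth-teller.
With that fixed, Ben's statement is true, so Ben is a truth-teller.
With that fixed, Lena's statement is false, so Lena is a liar.
With that fixed, Kira's statement is true, so Kira is a truth-teller.
With that fixed, Fatima's statement is false, so Fatima is a liar.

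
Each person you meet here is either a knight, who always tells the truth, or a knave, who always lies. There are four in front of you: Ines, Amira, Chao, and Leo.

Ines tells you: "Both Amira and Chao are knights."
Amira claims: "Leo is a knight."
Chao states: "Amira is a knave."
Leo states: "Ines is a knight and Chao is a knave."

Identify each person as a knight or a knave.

Ines: knave, Amira: knave, Chao: knight, Leo: knave

Consider Ines. Suppose Ines is a knight.
Then no assignment of the remaining roles makes every statement match its speaker's type — contradiction.
So Ines is a knave.
With that fixed, Leo's statement is false, so Leo is a knave.
With that fixed, Amira's statement is false, so Amira is a knave.
With that fixed, Chao's statement is true, so Chao is a knight.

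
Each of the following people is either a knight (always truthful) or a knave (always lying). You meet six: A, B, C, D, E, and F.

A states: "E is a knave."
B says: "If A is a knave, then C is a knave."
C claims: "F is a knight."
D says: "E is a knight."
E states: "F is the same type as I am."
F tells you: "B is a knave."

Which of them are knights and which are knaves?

A: knave, B: knave, C: knight, D: knight, E: knight, F: knight

Consider A. Suppose A is a knight.
Then no assignment of the remaining roles makes every statement match its speaker's type — contradiction.
So A is a knave.
Consider B. Suppose B is a knight.
Then no assignment of the remaining roles makes every statement match its speaker's type — contradiction.
So B is a knave.
With that fixed, F's statement is true, so F is a knight.
With that fixed, C's statement is true, so C is a knight.
Consider D. Suppose D is a knave.
Then no assignment of the remaining roles makes every statement match its speaker's type — contradiction.
So D is a knight.
Consider E. Suppose E is a knave.
Then A's statement comes out true, contradicting A being a knave.
So E is a knight.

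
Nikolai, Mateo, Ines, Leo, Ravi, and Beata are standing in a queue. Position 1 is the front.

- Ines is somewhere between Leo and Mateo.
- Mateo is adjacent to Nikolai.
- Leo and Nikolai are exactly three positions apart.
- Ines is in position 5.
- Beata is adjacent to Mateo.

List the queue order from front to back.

From clue 1: Ines is in {2,3,4,5}.
From clues 1–4: Nikolai → position 3, Ines → position 5, Leo → position 6.
From clues 1–5: Beata → position 1, Mateo → position 2, Ravi → position 4.

Beata, Mateo, Nikolai, Ravi, Ines, Leo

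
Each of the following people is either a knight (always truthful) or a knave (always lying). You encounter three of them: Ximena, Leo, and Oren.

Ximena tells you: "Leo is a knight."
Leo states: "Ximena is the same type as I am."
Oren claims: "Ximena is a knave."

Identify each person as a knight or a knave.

Consider Ximena. Suppose Ximena is a knave.
Then whichever role Leo has, Leo's statement has the wrong truth value — contradiction.
So Ximena is a knight.
With that fixed, Oren's statement is false, so Oren is a knave.
Consider Leo. Suppose Leo is a knave.
Then Ximena's statement comes out false, contradicting Ximena being a knight.
So Leo is a knight.

Ximena: knight, Leo: knight, Oren: knave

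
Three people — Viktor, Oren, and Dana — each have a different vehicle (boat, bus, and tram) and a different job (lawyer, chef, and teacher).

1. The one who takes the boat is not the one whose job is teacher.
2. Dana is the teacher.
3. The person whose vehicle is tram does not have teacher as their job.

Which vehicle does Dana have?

bus

With clues 1–2, boat is impossible for Dana's vehicle.
With clues 1–3, tram is impossible for Dana's vehicle.
That leaves bus.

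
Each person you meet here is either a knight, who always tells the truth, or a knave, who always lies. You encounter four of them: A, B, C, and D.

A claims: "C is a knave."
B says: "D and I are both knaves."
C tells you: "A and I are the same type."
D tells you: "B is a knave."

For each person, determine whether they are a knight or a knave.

Consider A. Suppose A is a knave.
Then whichever role C has, C's statement has the wrong truth value — contradiction.
So A is a knight.
Consider B. Suppose B is a knight.
Then B's own statement would have to be true, but it can't be — contradiction.
So B is a knave.
With that fixed, D's statement is true, so D is a knight.
Consider C. Suppose C is a knight.
Then A's statement comes out false, contradicting A being a knight.
So C is a knave.

A: knight, B: knave, C: knave, D: knight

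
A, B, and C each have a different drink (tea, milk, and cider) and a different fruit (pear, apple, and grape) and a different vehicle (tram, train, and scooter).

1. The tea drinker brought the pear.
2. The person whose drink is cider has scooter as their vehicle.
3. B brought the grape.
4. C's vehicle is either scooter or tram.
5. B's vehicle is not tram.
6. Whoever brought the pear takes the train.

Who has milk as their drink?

C

With clues 1–6, A and B are impossible for the one with drink milk.
That leaves C.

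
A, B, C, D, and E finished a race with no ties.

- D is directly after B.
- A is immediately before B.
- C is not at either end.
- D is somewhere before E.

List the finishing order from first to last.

A, B, D, C, E

From clue 1: B is in {1,2,3,4}.
From clues 1–2: A is in {1,2,3}.
From clues 1–3: A is in {1,3}.
From clues 1–4: A → place 1, B → place 2, D → place 3, C → place 4, E → place 5.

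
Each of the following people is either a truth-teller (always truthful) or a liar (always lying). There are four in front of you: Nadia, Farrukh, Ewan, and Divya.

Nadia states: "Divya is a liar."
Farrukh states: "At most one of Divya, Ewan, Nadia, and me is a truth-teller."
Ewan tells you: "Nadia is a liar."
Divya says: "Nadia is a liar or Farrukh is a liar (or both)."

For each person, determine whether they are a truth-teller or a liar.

Consider Nadia. Suppose Nadia is a truth-teller.
Then no assignment of the remaining roles makes every statement match its speaker's type — contradiction.
So Nadia is a liar.
With that fixed, Ewan's statement is true, so Ewan is a truth-teller.
With that fixed, Divya's statement is true, so Divya is a truth-teller.
With that fixed, Farrukh's statement is false, so Farrukh is a liar.

Nadia: liar, Farrukh: liar, Ewan: truth-teller, Divya: truth-teller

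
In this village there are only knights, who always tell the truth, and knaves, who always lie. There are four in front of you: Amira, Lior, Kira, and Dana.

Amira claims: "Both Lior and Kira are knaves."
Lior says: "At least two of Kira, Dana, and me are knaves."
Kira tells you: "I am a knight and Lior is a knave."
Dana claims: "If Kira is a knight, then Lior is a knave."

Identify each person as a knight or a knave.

Consider Amira. Suppose Amira is a knight.
Then no assignment of the remaining roles makes every statement match its speaker's type — contradiction.
So Amira is a knave.
Consider Lior. Suppose Lior is a knight.
Then no assignment of the remaining roles makes every statement match its speaker's type — contradiction.
So Lior is a knave.
With that fixed, Dana's statement is true, so Dana is a knight.
Consider Kira. Suppose Kira is a knave.
Then Amira's statement comes out true, contradicting Amira being a knave.
So Kira is a knight.

Amira: knave, Lior: knave, Kira: knight, Dana: knight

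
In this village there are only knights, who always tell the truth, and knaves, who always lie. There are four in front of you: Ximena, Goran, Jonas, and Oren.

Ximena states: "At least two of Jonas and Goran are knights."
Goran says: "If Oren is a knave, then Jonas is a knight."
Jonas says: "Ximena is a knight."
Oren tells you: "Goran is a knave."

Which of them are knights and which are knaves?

Ximena: knight, Goran: knight, Jonas: knight, Oren: knave

Consider Ximena. Suppose Ximena is a knave.
Then no assignment of the remaining roles makes every statement match its speaker's type — contradiction.
So Ximena is a knight.
With that fixed, Jonas's statement is true, so Jonas is a knight.
With that fixed, Goran's statement is true, so Goran is a knight.
With that fixed, Oren's statement is false, so Oren is a knave.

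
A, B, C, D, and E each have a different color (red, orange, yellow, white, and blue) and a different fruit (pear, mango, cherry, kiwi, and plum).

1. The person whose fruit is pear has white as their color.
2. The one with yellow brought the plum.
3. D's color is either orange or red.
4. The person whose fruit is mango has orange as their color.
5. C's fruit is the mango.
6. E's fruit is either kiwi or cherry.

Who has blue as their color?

E

With clues 1–3, D is impossible for the one with color blue.
With clues 1–5, C is impossible for the one with color blue.
With clues 1–6, A and B are impossible for the one with color blue.
That leaves E.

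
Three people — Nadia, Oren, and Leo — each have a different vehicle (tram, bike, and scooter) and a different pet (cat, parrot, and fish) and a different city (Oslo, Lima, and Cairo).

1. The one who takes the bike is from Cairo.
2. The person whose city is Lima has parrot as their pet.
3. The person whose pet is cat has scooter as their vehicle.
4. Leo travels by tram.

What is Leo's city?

Lima

With clues 1–4, Cairo and Oslo are impossible for Leo's city.
That leaves Lima.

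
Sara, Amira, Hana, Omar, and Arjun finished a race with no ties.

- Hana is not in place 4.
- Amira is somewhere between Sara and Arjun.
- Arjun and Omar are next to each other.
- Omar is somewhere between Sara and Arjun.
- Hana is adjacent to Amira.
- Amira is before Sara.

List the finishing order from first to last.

From clue 1: Hana is in {1,2,3,5}.
From clues 1–2: Amira is in {2,3,4}.
From clues 1–5: Sara is in {1,5}.
From clues 1–6: Arjun → place 1, Omar → place 2, Hana → place 3, Amira → place 4, Sara → place 5.

Arjun, Omar, Hana, Amira, Sara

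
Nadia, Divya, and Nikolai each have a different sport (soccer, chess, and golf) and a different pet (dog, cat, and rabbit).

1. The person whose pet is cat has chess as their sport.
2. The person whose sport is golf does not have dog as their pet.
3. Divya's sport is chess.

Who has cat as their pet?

Divya

With clues 1–3, Nadia and Nikolai are impossible for the one with pet cat.
That leaves Divya.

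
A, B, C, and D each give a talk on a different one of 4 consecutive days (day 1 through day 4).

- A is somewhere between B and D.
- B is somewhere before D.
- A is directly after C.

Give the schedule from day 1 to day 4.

From clue 1: A is in {2,3}.
From clues 1–3: B → day 1, C → day 2, A → day 3, D → day 4.

B, C, A, D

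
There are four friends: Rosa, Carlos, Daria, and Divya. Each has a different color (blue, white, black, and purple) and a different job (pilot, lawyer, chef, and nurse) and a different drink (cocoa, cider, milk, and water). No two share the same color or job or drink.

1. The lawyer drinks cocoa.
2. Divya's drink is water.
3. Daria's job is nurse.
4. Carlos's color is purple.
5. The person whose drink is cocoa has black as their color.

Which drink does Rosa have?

cocoa

With clues 1–2, water is impossible for Rosa's drink.
With clues 1–5, cider and milk are impossible for Rosa's drink.
That leaves cocoa.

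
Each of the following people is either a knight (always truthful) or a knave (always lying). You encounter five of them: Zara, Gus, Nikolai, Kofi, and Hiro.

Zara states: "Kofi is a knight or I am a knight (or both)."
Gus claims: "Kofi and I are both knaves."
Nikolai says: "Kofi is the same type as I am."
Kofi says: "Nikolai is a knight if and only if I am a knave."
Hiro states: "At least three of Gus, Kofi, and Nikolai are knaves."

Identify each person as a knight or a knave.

Zara: knight, Gus: knave, Nikolai: knave, Kofi: knight, Hiro: knave

Consider Zara. Suppose Zara is a knave.
Then no assignment of the remaining roles makes every statement match its speaker's type — contradiction.
So Zara is a knight.
Consider Gus. Suppose Gus is a knight.
Then Gus's own statement would have to be true, but it can't be — contradiction.
So Gus is a knave.
Consider Nikolai. Suppose Nikolai is a knight.
Then whichever role Kofi has, Kofi's statement has the wrong truth value — contradiction.
So Nikolai is a knave.
Consider Kofi. Suppose Kofi is a knave.
Then Gus's statement comes out true, contradicting Gus being a knave.
So Kofi is a knight.
With that fixed, Hiro's statement is false, so Hiro is a knave.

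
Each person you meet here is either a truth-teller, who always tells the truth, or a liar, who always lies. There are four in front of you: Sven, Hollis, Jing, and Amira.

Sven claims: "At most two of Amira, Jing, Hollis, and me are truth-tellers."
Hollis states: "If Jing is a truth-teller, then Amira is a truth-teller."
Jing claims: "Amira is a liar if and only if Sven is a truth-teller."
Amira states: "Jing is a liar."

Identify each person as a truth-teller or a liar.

Consider Sven. Suppose Sven is a liar.
Then no assignment of the remaining roles makes every statement match its speaker's type — contradiction.
So Sven is a truth-teller.
Consider Hollis. Suppose Hollis is a truth-teller.
Then no assignment of the remaining roles makes every statement match its speaker's type — contradiction.
So Hollis is a liar.
Consider Jing. Suppose Jing is a liar.
Then Hollis's statement comes out true, contradicting Hollis being a liar.
So Jing is a truth-teller.
With that fixed, Amira's statement is false, so Amira is a liar.

Sven: truth-teller, Hollis: liar, Jing: truth-teller, Amira: liar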